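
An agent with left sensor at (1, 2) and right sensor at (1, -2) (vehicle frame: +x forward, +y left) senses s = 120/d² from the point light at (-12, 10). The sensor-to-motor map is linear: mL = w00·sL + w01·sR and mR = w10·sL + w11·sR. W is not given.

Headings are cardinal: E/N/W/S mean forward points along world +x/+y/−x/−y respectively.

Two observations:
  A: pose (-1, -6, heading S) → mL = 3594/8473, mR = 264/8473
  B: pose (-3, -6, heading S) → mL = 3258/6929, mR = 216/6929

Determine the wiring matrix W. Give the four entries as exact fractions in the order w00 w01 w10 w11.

obs A: pose=(-1,-6,S) → sL=60/229, sR=12/37, mL=3594/8473, mR=264/8473
obs B: pose=(-3,-6,S) → sL=12/41, sR=60/169, mL=3258/6929, mR=216/6929
sensor matrix S = [[60/229, 12/37], [12/41, 60/169]]; det S = -111744/58709417
solve [mL_A; mL_B] = S·[w00; w01] and [mR_A; mR_B] = S·[w10; w11]:
  w00 = 1, w01 = 1/2, w10 = -1/2, w11 = 1/2

1 1/2 -1/2 1/2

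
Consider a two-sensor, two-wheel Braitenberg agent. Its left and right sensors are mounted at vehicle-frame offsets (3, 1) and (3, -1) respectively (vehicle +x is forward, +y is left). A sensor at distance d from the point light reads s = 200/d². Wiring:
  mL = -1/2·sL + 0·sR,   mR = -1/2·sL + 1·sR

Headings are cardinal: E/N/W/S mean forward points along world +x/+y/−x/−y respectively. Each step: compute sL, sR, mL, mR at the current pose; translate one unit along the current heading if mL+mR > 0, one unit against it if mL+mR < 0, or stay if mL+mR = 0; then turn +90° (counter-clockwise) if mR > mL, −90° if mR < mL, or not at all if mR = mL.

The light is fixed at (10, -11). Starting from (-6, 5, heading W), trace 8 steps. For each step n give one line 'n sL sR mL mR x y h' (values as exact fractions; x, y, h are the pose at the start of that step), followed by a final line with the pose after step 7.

n=0: pose=(-6,5,W); sL=100/293, sR=4/13; mL=-50/293, mR=522/3809; mL+mR=-128/3809 → advance -1; mR−mL=4/13 → turn +1·90°
n=1: pose=(-5,5,S); sL=40/73, sR=8/17; mL=-20/73, mR=244/1241; mL+mR=-96/1241 → advance -1; mR−mL=8/17 → turn +1·90°
n=2: pose=(-5,6,E); sL=50/117, sR=1/2; mL=-25/117, mR=67/234; mL+mR=17/234 → advance +1; mR−mL=1/2 → turn +1·90°
n=3: pose=(-4,6,N); sL=8/25, sR=200/569; mL=-4/25, mR=2724/14225; mL+mR=448/14225 → advance +1; mR−mL=200/569 → turn +1·90°
n=4: pose=(-4,7,W); sL=100/289, sR=4/13; mL=-50/289, mR=506/3757; mL+mR=-144/3757 → advance -1; mR−mL=4/13 → turn +1·90°
n=5: pose=(-3,7,S); sL=200/369, sR=200/421; mL=-100/369, mR=31700/155349; mL+mR=-10400/155349 → advance -1; mR−mL=200/421 → turn +1·90°
n=6: pose=(-3,8,E); sL=2/5, sR=25/53; mL=-1/5, mR=72/265; mL+mR=19/265 → advance +1; mR−mL=25/53 → turn +1·90°
n=7: pose=(-2,8,N); sL=200/653, sR=40/121; mL=-100/653, mR=14020/79013; mL+mR=1920/79013 → advance +1; mR−mL=40/121 → turn +1·90°

0 100/293 4/13 -50/293 522/3809 -6 5 W
1 40/73 8/17 -20/73 244/1241 -5 5 S
2 50/117 1/2 -25/117 67/234 -5 6 E
3 8/25 200/569 -4/25 2724/14225 -4 6 N
4 100/289 4/13 -50/289 506/3757 -4 7 W
5 200/369 200/421 -100/369 31700/155349 -3 7 S
6 2/5 25/53 -1/5 72/265 -3 8 E
7 200/653 40/121 -100/653 14020/79013 -2 8 N
final -2 9 W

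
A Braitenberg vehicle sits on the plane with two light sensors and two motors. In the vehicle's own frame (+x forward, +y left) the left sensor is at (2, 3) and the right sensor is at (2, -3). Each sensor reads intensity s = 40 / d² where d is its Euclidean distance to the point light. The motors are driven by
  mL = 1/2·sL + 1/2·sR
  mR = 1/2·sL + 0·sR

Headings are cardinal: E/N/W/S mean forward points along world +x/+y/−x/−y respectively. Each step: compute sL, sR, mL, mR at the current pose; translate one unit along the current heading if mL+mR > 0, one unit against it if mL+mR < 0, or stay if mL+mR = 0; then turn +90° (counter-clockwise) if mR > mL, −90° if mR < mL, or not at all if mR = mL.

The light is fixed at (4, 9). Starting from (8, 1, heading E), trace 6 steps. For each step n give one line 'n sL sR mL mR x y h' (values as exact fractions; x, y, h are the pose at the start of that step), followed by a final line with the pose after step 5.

0 40/61 40/157 4360/9577 20/61 8 1 E
1 10/41 5/13 335/1066 5/41 9 1 S
2 40/153 8/9 88/153 20/153 9 0 W
3 4/5 20/49 148/245 2/5 8 0 N
4 40/61 40/157 4360/9577 20/61 8 1 E
5 10/41 5/13 335/1066 5/41 9 1 S
final 9 0 W

n=0: pose=(8,1,E); sL=40/61, sR=40/157; mL=4360/9577, mR=20/61; mL+mR=7500/9577 → advance +1; mR−mL=-20/157 → turn -1·90°
n=1: pose=(9,1,S); sL=10/41, sR=5/13; mL=335/1066, mR=5/41; mL+mR=465/1066 → advance +1; mR−mL=-5/26 → turn -1·90°
n=2: pose=(9,0,W); sL=40/153, sR=8/9; mL=88/153, mR=20/153; mL+mR=12/17 → advance +1; mR−mL=-4/9 → turn -1·90°
n=3: pose=(8,0,N); sL=4/5, sR=20/49; mL=148/245, mR=2/5; mL+mR=246/245 → advance +1; mR−mL=-10/49 → turn -1·90°
n=4: pose=(8,1,E); sL=40/61, sR=40/157; mL=4360/9577, mR=20/61; mL+mR=7500/9577 → advance +1; mR−mL=-20/157 → turn -1·90°
n=5: pose=(9,1,S); sL=10/41, sR=5/13; mL=335/1066, mR=5/41; mL+mR=465/1066 → advance +1; mR−mL=-5/26 → turn -1·90°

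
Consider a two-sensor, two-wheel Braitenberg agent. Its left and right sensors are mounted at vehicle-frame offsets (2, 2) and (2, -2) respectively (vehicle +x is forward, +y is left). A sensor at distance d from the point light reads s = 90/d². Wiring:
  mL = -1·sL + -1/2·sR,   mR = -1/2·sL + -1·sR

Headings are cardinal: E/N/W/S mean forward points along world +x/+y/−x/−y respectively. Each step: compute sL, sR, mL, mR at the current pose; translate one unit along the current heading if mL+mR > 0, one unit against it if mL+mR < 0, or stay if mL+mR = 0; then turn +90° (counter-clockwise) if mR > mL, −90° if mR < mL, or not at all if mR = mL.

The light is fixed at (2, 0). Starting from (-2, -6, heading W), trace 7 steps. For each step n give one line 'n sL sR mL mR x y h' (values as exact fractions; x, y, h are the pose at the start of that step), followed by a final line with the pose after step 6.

n=0: pose=(-2,-6,W); sL=9/10, sR=45/26; mL=-459/260, mR=-567/260; mL+mR=-513/130 → advance -1; mR−mL=-27/65 → turn -1·90°
n=1: pose=(-1,-6,N); sL=90/41, sR=90/17; mL=-3375/697, mR=-4455/697; mL+mR=-7830/697 → advance -1; mR−mL=-1080/697 → turn -1·90°
n=2: pose=(-1,-7,E); sL=45/13, sR=45/41; mL=-4275/1066, mR=-3015/1066; mL+mR=-3645/533 → advance -1; mR−mL=630/533 → turn +1·90°
n=3: pose=(-2,-7,N); sL=90/61, sR=90/29; mL=-5355/1769, mR=-6795/1769; mL+mR=-12150/1769 → advance -1; mR−mL=-1440/1769 → turn -1·90°
n=4: pose=(-2,-8,E); sL=9/4, sR=45/52; mL=-279/104, mR=-207/104; mL+mR=-243/52 → advance -1; mR−mL=9/13 → turn +1·90°
n=5: pose=(-3,-8,N); sL=18/17, sR=2; mL=-35/17, mR=-43/17; mL+mR=-78/17 → advance -1; mR−mL=-8/17 → turn -1·90°
n=6: pose=(-3,-9,E); sL=45/29, sR=9/13; mL=-1431/754, mR=-1107/754; mL+mR=-1269/377 → advance -1; mR−mL=162/377 → turn +1·90°

0 9/10 45/26 -459/260 -567/260 -2 -6 W
1 90/41 90/17 -3375/697 -4455/697 -1 -6 N
2 45/13 45/41 -4275/1066 -3015/1066 -1 -7 E
3 90/61 90/29 -5355/1769 -6795/1769 -2 -7 N
4 9/4 45/52 -279/104 -207/104 -2 -8 E
5 18/17 2 -35/17 -43/17 -3 -8 N
6 45/29 9/13 -1431/754 -1107/754 -3 -9 E
final -4 -9 N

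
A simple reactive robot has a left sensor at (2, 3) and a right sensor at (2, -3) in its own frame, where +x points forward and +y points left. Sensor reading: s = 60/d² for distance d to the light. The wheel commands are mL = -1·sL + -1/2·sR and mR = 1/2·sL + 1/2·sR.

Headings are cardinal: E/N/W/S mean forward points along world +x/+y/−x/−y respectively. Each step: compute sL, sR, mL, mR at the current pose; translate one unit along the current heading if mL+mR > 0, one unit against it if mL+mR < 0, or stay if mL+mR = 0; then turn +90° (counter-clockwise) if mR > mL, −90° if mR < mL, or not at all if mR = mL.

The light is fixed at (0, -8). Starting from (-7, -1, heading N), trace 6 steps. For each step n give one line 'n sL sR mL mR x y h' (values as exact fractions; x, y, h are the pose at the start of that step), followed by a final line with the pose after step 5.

n=0: pose=(-7,-1,N); sL=60/181, sR=60/97; mL=-11250/17557, mR=8340/17557; mL+mR=-30/181 → advance -1; mR−mL=19590/17557 → turn +1·90°
n=1: pose=(-7,-2,W); sL=2/3, sR=10/27; mL=-23/27, mR=14/27; mL+mR=-1/3 → advance -1; mR−mL=37/27 → turn +1·90°
n=2: pose=(-6,-2,S); sL=12/5, sR=60/97; mL=-1314/485, mR=732/485; mL+mR=-6/5 → advance -1; mR−mL=2046/485 → turn +1·90°
n=3: pose=(-6,-1,E); sL=15/29, sR=15/8; mL=-675/464, mR=555/464; mL+mR=-15/58 → advance -1; mR−mL=615/232 → turn +1·90°
n=4: pose=(-7,-1,N); sL=60/181, sR=60/97; mL=-11250/17557, mR=8340/17557; mL+mR=-30/181 → advance -1; mR−mL=19590/17557 → turn +1·90°
n=5: pose=(-7,-2,W); sL=2/3, sR=10/27; mL=-23/27, mR=14/27; mL+mR=-1/3 → advance -1; mR−mL=37/27 → turn +1·90°

0 60/181 60/97 -11250/17557 8340/17557 -7 -1 N
1 2/3 10/27 -23/27 14/27 -7 -2 W
2 12/5 60/97 -1314/485 732/485 -6 -2 S
3 15/29 15/8 -675/464 555/464 -6 -1 E
4 60/181 60/97 -11250/17557 8340/17557 -7 -1 N
5 2/3 10/27 -23/27 14/27 -7 -2 W
final -6 -2 S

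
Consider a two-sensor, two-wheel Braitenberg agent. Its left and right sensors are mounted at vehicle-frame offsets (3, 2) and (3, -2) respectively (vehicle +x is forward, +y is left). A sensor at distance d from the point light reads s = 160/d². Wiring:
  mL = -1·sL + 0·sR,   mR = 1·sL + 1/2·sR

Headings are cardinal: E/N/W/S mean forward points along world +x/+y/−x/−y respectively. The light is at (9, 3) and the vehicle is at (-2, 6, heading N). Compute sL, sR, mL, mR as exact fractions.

left sensor world pos  = (-4, 9); dL² = 205
right sensor world pos = (0, 9); dR² = 117
sL = 160/205 = 32/41
sR = 160/117 = 160/117
mL = -1·sL + 0·sR = -32/41
mR = 1·sL + 1/2·sR = 7024/4797

32/41 160/117 -32/41 7024/4797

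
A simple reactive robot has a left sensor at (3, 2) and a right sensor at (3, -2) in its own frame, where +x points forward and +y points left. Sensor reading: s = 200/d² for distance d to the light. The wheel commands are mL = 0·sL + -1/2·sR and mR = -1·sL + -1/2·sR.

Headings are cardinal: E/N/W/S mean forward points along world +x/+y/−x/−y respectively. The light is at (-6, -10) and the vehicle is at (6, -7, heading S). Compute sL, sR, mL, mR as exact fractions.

50/49 2 -1 -99/49

left sensor world pos  = (8, -10); dL² = 196
right sensor world pos = (4, -10); dR² = 100
sL = 200/196 = 50/49
sR = 200/100 = 2
mL = 0·sL + -1/2·sR = -1
mR = -1·sL + -1/2·sR = -99/49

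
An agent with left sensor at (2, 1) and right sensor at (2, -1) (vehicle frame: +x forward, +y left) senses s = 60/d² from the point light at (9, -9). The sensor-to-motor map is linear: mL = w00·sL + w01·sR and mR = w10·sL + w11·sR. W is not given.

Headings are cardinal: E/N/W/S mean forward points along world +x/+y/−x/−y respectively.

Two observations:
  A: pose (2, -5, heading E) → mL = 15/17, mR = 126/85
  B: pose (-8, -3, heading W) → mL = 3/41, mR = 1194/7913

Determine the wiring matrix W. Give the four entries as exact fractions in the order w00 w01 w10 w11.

obs A: pose=(2,-5,E) → sL=6/5, sR=30/17, mL=15/17, mR=126/85
obs B: pose=(-8,-3,W) → sL=30/193, sR=6/41, mL=3/41, mR=1194/7913
sensor matrix S = [[6/5, 30/17], [30/193, 6/41]]; det S = -66384/672605
solve [mL_A; mL_B] = S·[w00; w01] and [mR_A; mR_B] = S·[w10; w11]:
  w00 = 0, w01 = 1/2, w10 = 1/2, w11 = 1/2

0 1/2 1/2 1/2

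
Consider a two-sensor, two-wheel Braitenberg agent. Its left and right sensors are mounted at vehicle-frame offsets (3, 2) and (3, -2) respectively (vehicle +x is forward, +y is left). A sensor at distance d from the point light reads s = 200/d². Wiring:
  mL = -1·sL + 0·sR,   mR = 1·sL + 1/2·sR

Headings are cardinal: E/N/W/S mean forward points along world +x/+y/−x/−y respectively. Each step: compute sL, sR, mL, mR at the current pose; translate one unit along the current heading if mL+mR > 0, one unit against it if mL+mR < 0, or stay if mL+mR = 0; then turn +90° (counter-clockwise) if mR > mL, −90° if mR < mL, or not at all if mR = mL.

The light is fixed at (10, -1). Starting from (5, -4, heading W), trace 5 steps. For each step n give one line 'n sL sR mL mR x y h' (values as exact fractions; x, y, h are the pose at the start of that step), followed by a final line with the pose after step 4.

0 200/89 40/13 -200/89 4380/1157 5 -4 W
1 50/13 2 -50/13 63/13 4 -4 S
2 200/13 40/9 -200/13 2060/117 4 -5 E
3 4 20 -4 14 5 -5 N
4 200/89 40/13 -200/89 4380/1157 5 -4 W
final 4 -4 S

n=0: pose=(5,-4,W); sL=200/89, sR=40/13; mL=-200/89, mR=4380/1157; mL+mR=20/13 → advance +1; mR−mL=6980/1157 → turn +1·90°
n=1: pose=(4,-4,S); sL=50/13, sR=2; mL=-50/13, mR=63/13; mL+mR=1 → advance +1; mR−mL=113/13 → turn +1·90°
n=2: pose=(4,-5,E); sL=200/13, sR=40/9; mL=-200/13, mR=2060/117; mL+mR=20/9 → advance +1; mR−mL=3860/117 → turn +1·90°
n=3: pose=(5,-5,N); sL=4, sR=20; mL=-4, mR=14; mL+mR=10 → advance +1; mR−mL=18 → turn +1·90°
n=4: pose=(5,-4,W); sL=200/89, sR=40/13; mL=-200/89, mR=4380/1157; mL+mR=20/13 → advance +1; mR−mL=6980/1157 → turn +1·90°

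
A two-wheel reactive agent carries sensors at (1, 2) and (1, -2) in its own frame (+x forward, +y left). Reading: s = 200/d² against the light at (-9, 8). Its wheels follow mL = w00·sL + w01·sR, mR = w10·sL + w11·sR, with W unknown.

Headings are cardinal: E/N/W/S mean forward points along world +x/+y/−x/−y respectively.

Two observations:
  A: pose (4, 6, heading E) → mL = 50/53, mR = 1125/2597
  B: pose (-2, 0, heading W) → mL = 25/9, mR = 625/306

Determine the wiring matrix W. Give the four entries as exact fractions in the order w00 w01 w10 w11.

obs A: pose=(4,6,E) → sL=50/49, sR=50/53, mL=50/53, mR=1125/2597
obs B: pose=(-2,0,W) → sL=25/17, sR=25/9, mL=25/9, mR=625/306
sensor matrix S = [[50/49, 50/53], [25/17, 25/9]]; det S = 575000/397341
solve [mL_A; mL_B] = S·[w00; w01] and [mR_A; mR_B] = S·[w10; w11]:
  w00 = 0, w01 = 1, w10 = -1/2, w11 = 1

0 1 -1/2 1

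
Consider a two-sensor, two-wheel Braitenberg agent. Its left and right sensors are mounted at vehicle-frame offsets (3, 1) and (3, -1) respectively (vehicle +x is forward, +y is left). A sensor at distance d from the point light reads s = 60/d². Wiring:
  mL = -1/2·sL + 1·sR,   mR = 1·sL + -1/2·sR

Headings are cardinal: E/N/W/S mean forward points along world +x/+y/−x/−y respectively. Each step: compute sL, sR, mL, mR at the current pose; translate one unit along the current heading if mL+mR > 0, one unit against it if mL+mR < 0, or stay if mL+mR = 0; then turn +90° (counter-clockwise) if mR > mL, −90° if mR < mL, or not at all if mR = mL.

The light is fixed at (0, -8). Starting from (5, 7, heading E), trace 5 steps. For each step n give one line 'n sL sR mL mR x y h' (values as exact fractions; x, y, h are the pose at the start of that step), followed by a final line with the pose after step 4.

n=0: pose=(5,7,E); sL=3/16, sR=3/13; mL=57/416, mR=15/208; mL+mR=87/416 → advance +1; mR−mL=-27/416 → turn -1·90°
n=1: pose=(6,7,S); sL=60/193, sR=60/169; mL=6510/32617, mR=4350/32617; mL+mR=10860/32617 → advance +1; mR−mL=-2160/32617 → turn -1·90°
n=2: pose=(6,6,W); sL=30/89, sR=10/39; mL=305/3471, mR=725/3471; mL+mR=1030/3471 → advance +1; mR−mL=140/1157 → turn +1·90°
n=3: pose=(5,6,S); sL=60/157, sR=60/137; mL=5310/21509, mR=3510/21509; mL+mR=8820/21509 → advance +1; mR−mL=-1800/21509 → turn -1·90°
n=4: pose=(5,5,W); sL=15/37, sR=3/10; mL=18/185, mR=189/740; mL+mR=261/740 → advance +1; mR−mL=117/740 → turn +1·90°

0 3/16 3/13 57/416 15/208 5 7 E
1 60/193 60/169 6510/32617 4350/32617 6 7 S
2 30/89 10/39 305/3471 725/3471 6 6 W
3 60/157 60/137 5310/21509 3510/21509 5 6 S
4 15/37 3/10 18/185 189/740 5 5 W
final 4 5 S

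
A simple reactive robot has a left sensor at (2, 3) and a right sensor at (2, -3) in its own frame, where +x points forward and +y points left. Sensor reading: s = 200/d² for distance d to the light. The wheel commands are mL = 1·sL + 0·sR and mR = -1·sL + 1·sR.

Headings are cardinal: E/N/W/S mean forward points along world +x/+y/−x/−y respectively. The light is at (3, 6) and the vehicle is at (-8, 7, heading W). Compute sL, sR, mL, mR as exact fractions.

200/173 40/37 200/173 -480/6401

left sensor world pos  = (-10, 4); dL² = 173
right sensor world pos = (-10, 10); dR² = 185
sL = 200/173 = 200/173
sR = 200/185 = 40/37
mL = 1·sL + 0·sR = 200/173
mR = -1·sL + 1·sR = -480/6401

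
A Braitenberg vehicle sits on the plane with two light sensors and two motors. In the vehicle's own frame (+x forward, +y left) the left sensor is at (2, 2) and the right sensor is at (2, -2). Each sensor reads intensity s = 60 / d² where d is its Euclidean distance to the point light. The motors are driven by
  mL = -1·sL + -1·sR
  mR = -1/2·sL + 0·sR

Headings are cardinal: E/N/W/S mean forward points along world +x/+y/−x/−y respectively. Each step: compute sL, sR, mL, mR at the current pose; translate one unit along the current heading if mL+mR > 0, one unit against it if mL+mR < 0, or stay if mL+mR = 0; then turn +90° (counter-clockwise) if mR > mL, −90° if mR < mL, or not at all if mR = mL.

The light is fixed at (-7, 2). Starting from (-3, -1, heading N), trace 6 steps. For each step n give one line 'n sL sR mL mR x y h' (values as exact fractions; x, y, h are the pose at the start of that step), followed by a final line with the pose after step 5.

n=0: pose=(-3,-1,N); sL=12, sR=60/37; mL=-504/37, mR=-6; mL+mR=-726/37 → advance -1; mR−mL=282/37 → turn +1·90°
n=1: pose=(-3,-2,W); sL=3/2, sR=15/2; mL=-9, mR=-3/4; mL+mR=-39/4 → advance -1; mR−mL=33/4 → turn +1·90°
n=2: pose=(-2,-2,S); sL=12/17, sR=4/3; mL=-104/51, mR=-6/17; mL+mR=-122/51 → advance -1; mR−mL=86/51 → turn +1·90°
n=3: pose=(-2,-1,E); sL=6/5, sR=30/37; mL=-372/185, mR=-3/5; mL+mR=-483/185 → advance -1; mR−mL=261/185 → turn +1·90°
n=4: pose=(-3,-1,N); sL=12, sR=60/37; mL=-504/37, mR=-6; mL+mR=-726/37 → advance -1; mR−mL=282/37 → turn +1·90°
n=5: pose=(-3,-2,W); sL=3/2, sR=15/2; mL=-9, mR=-3/4; mL+mR=-39/4 → advance -1; mR−mL=33/4 → turn +1·90°

0 12 60/37 -504/37 -6 -3 -1 N
1 3/2 15/2 -9 -3/4 -3 -2 W
2 12/17 4/3 -104/51 -6/17 -2 -2 S
3 6/5 30/37 -372/185 -3/5 -2 -1 E
4 12 60/37 -504/37 -6 -3 -1 N
5 3/2 15/2 -9 -3/4 -3 -2 W
final -2 -2 S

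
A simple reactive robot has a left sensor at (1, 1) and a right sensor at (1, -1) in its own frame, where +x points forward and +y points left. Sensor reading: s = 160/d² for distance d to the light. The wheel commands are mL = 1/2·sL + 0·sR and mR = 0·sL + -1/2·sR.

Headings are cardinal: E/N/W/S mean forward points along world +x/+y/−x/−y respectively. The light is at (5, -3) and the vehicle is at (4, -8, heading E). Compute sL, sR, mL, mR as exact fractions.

10 40/9 5 -20/9

left sensor world pos  = (5, -7); dL² = 16
right sensor world pos = (5, -9); dR² = 36
sL = 160/16 = 10
sR = 160/36 = 40/9
mL = 1/2·sL + 0·sR = 5
mR = 0·sL + -1/2·sR = -20/9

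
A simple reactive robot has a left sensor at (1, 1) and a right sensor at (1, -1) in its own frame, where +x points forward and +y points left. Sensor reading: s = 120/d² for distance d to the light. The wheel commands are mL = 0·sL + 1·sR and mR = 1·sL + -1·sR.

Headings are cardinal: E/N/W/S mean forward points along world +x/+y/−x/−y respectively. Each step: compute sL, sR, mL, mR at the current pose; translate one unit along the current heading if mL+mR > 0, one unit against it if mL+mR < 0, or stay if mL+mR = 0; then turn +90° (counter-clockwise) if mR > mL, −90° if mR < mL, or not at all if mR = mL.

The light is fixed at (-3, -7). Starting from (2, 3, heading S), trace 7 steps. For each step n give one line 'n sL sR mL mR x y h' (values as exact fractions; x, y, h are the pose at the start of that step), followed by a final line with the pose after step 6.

0 40/39 120/97 120/97 -800/3783 2 3 S
1 3/2 30/29 30/29 27/58 2 2 W
2 120/109 24/25 24/25 384/2725 1 2 N
3 60/73 60/53 60/53 -1200/3869 1 3 E
4 40/39 120/97 120/97 -800/3783 2 3 S
5 3/2 30/29 30/29 27/58 2 2 W
6 120/109 24/25 24/25 384/2725 1 2 N
final 1 3 E

n=0: pose=(2,3,S); sL=40/39, sR=120/97; mL=120/97, mR=-800/3783; mL+mR=40/39 → advance +1; mR−mL=-5480/3783 → turn -1·90°
n=1: pose=(2,2,W); sL=3/2, sR=30/29; mL=30/29, mR=27/58; mL+mR=3/2 → advance +1; mR−mL=-33/58 → turn -1·90°
n=2: pose=(1,2,N); sL=120/109, sR=24/25; mL=24/25, mR=384/2725; mL+mR=120/109 → advance +1; mR−mL=-2232/2725 → turn -1·90°
n=3: pose=(1,3,E); sL=60/73, sR=60/53; mL=60/53, mR=-1200/3869; mL+mR=60/73 → advance +1; mR−mL=-5580/3869 → turn -1·90°
n=4: pose=(2,3,S); sL=40/39, sR=120/97; mL=120/97, mR=-800/3783; mL+mR=40/39 → advance +1; mR−mL=-5480/3783 → turn -1·90°
n=5: pose=(2,2,W); sL=3/2, sR=30/29; mL=30/29, mR=27/58; mL+mR=3/2 → advance +1; mR−mL=-33/58 → turn -1·90°
n=6: pose=(1,2,N); sL=120/109, sR=24/25; mL=24/25, mR=384/2725; mL+mR=120/109 → advance +1; mR−mL=-2232/2725 → turn -1·90°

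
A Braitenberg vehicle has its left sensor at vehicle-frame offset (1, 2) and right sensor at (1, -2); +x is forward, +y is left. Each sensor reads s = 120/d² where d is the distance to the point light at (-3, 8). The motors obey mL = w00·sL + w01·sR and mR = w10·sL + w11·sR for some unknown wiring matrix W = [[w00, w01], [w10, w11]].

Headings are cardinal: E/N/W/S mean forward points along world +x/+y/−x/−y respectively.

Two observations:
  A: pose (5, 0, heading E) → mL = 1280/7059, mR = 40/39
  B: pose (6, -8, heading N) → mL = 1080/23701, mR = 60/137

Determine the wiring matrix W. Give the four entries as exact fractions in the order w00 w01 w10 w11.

obs A: pose=(5,0,E) → sL=40/39, sR=120/181, mL=1280/7059, mR=40/39
obs B: pose=(6,-8,N) → sL=60/137, sR=60/173, mL=1080/23701, mR=60/137
sensor matrix S = [[40/39, 120/181], [60/137, 60/173]]; det S = 3644800/55768453
solve [mL_A; mL_B] = S·[w00; w01] and [mR_A; mR_B] = S·[w10; w11]:
  w00 = 1/2, w01 = -1/2, w10 = 1, w11 = 0

1/2 -1/2 1 0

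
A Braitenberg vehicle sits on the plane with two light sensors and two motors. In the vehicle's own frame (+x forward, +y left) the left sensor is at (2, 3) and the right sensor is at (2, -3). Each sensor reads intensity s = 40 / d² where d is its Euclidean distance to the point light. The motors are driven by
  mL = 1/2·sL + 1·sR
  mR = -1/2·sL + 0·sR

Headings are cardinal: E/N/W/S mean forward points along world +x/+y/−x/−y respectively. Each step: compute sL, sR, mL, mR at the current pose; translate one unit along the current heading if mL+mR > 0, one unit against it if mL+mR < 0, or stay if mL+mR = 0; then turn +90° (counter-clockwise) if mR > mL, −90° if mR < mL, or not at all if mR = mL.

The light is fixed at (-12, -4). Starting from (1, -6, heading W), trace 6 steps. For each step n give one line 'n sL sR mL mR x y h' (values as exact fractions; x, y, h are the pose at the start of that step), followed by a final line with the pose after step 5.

0 20/73 20/61 2070/4453 -10/73 1 -6 W
1 40/81 8/45 172/405 -20/81 0 -6 N
2 1/5 10/53 153/530 -1/10 0 -5 E
3 8/53 40/109 2556/5777 -4/53 1 -5 S
4 20/73 20/61 2070/4453 -10/73 1 -6 W
5 40/81 8/45 172/405 -20/81 0 -6 N
final 0 -5 E

n=0: pose=(1,-6,W); sL=20/73, sR=20/61; mL=2070/4453, mR=-10/73; mL+mR=20/61 → advance +1; mR−mL=-2680/4453 → turn -1·90°
n=1: pose=(0,-6,N); sL=40/81, sR=8/45; mL=172/405, mR=-20/81; mL+mR=8/45 → advance +1; mR−mL=-272/405 → turn -1·90°
n=2: pose=(0,-5,E); sL=1/5, sR=10/53; mL=153/530, mR=-1/10; mL+mR=10/53 → advance +1; mR−mL=-103/265 → turn -1·90°
n=3: pose=(1,-5,S); sL=8/53, sR=40/109; mL=2556/5777, mR=-4/53; mL+mR=40/109 → advance +1; mR−mL=-2992/5777 → turn -1·90°
n=4: pose=(1,-6,W); sL=20/73, sR=20/61; mL=2070/4453, mR=-10/73; mL+mR=20/61 → advance +1; mR−mL=-2680/4453 → turn -1·90°
n=5: pose=(0,-6,N); sL=40/81, sR=8/45; mL=172/405, mR=-20/81; mL+mR=8/45 → advance +1; mR−mL=-272/405 → turn -1·90°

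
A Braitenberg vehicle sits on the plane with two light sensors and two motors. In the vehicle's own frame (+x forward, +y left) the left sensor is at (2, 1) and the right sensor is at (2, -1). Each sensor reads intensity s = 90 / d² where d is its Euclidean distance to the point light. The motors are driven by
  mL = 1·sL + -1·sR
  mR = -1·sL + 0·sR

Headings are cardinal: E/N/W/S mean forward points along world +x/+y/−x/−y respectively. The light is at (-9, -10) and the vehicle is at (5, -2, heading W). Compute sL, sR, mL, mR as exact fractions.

90/193 2/5 64/965 -90/193

left sensor world pos  = (3, -3); dL² = 193
right sensor world pos = (3, -1); dR² = 225
sL = 90/193 = 90/193
sR = 90/225 = 2/5
mL = 1·sL + -1·sR = 64/965
mR = -1·sL + 0·sR = -90/193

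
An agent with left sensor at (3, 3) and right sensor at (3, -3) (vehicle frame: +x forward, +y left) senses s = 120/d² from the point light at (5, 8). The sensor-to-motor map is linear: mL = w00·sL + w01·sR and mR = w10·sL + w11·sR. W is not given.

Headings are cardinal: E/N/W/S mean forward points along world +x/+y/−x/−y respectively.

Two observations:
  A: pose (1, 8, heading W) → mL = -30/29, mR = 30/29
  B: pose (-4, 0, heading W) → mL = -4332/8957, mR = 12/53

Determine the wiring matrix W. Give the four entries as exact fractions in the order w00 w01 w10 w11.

obs A: pose=(1,8,W) → sL=60/29, sR=60/29, mL=-30/29, mR=30/29
obs B: pose=(-4,0,W) → sL=24/53, sR=120/169, mL=-4332/8957, mR=12/53
sensor matrix S = [[60/29, 60/29], [24/53, 120/169]]; det S = 138240/259753
solve [mL_A; mL_B] = S·[w00; w01] and [mR_A; mR_B] = S·[w10; w11]:
  w00 = 1/2, w01 = -1, w10 = 1/2, w11 = 0

1/2 -1 1/2 0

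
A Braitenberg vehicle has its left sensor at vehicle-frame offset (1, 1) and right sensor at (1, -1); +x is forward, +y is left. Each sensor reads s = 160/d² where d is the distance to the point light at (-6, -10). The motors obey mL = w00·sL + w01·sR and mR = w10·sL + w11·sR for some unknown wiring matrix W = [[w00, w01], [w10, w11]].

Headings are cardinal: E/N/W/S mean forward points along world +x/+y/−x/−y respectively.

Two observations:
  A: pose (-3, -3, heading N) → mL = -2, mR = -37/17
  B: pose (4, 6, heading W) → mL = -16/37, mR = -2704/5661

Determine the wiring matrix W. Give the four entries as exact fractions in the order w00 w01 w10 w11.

obs A: pose=(-3,-3,N) → sL=40/17, sR=2, mL=-2, mR=-37/17
obs B: pose=(4,6,W) → sL=80/153, sR=16/37, mL=-16/37, mR=-2704/5661
sensor matrix S = [[40/17, 2], [80/153, 16/37]]; det S = -160/5661
solve [mL_A; mL_B] = S·[w00; w01] and [mR_A; mR_B] = S·[w10; w11]:
  w00 = 0, w01 = -1, w10 = -1/2, w11 = -1/2

0 -1 -1/2 -1/2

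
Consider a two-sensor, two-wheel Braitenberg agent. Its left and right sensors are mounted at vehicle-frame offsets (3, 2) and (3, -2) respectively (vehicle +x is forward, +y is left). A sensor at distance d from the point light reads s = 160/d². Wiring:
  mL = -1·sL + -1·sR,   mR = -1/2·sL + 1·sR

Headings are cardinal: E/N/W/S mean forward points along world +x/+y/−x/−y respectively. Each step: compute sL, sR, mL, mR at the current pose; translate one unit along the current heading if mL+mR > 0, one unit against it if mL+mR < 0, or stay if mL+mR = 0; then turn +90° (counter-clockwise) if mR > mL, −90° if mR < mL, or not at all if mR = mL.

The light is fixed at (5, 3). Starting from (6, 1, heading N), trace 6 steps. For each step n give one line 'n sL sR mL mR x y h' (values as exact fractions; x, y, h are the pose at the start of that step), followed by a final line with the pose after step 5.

0 80 16 -96 -24 6 1 N
1 160/29 32 -1088/29 848/29 6 0 W
2 40/13 40/9 -880/117 340/117 7 0 S
3 32/5 160/41 -2112/205 144/205 7 1 E
4 80 16 -96 -24 6 1 N
5 160/29 32 -1088/29 848/29 6 0 W
final 7 0 S

n=0: pose=(6,1,N); sL=80, sR=16; mL=-96, mR=-24; mL+mR=-120 → advance -1; mR−mL=72 → turn +1·90°
n=1: pose=(6,0,W); sL=160/29, sR=32; mL=-1088/29, mR=848/29; mL+mR=-240/29 → advance -1; mR−mL=1936/29 → turn +1·90°
n=2: pose=(7,0,S); sL=40/13, sR=40/9; mL=-880/117, mR=340/117; mL+mR=-60/13 → advance -1; mR−mL=1220/117 → turn +1·90°
n=3: pose=(7,1,E); sL=32/5, sR=160/41; mL=-2112/205, mR=144/205; mL+mR=-48/5 → advance -1; mR−mL=2256/205 → turn +1·90°
n=4: pose=(6,1,N); sL=80, sR=16; mL=-96, mR=-24; mL+mR=-120 → advance -1; mR−mL=72 → turn +1·90°
n=5: pose=(6,0,W); sL=160/29, sR=32; mL=-1088/29, mR=848/29; mL+mR=-240/29 → advance -1; mR−mL=1936/29 → turn +1·90°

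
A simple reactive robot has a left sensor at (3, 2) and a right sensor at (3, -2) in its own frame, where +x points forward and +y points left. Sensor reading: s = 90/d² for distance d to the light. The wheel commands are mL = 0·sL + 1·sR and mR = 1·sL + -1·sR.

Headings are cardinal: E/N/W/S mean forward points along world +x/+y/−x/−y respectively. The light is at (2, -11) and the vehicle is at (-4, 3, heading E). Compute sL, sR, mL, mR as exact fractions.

left sensor world pos  = (-1, 5); dL² = 265
right sensor world pos = (-1, 1); dR² = 153
sL = 90/265 = 18/53
sR = 90/153 = 10/17
mL = 0·sL + 1·sR = 10/17
mR = 1·sL + -1·sR = -224/901

18/53 10/17 10/17 -224/901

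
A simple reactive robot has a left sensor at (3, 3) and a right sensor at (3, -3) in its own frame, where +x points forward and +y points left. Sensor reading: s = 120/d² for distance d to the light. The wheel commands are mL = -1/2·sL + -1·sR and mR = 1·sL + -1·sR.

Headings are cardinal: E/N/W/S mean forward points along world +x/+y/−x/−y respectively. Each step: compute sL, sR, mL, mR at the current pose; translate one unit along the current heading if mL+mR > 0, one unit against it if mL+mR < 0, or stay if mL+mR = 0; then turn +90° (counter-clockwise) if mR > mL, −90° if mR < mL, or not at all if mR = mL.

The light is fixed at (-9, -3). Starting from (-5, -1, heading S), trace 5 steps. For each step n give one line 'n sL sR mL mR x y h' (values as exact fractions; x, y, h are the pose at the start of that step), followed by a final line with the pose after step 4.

0 12/5 60 -306/5 -288/5 -5 -1 S
1 24/17 120/49 -2628/833 -864/833 -5 0 E
2 10/3 5/3 -10/3 5/3 -6 0 N
3 120 24/5 -324/5 576/5 -6 -1 W
4 60/13 60 -810/13 -720/13 -7 -1 S
final -7 0 E

n=0: pose=(-5,-1,S); sL=12/5, sR=60; mL=-306/5, mR=-288/5; mL+mR=-594/5 → advance -1; mR−mL=18/5 → turn +1·90°
n=1: pose=(-5,0,E); sL=24/17, sR=120/49; mL=-2628/833, mR=-864/833; mL+mR=-3492/833 → advance -1; mR−mL=36/17 → turn +1·90°
n=2: pose=(-6,0,N); sL=10/3, sR=5/3; mL=-10/3, mR=5/3; mL+mR=-5/3 → advance -1; mR−mL=5 → turn +1·90°
n=3: pose=(-6,-1,W); sL=120, sR=24/5; mL=-324/5, mR=576/5; mL+mR=252/5 → advance +1; mR−mL=180 → turn +1·90°
n=4: pose=(-7,-1,S); sL=60/13, sR=60; mL=-810/13, mR=-720/13; mL+mR=-1530/13 → advance -1; mR−mL=90/13 → turn +1·90°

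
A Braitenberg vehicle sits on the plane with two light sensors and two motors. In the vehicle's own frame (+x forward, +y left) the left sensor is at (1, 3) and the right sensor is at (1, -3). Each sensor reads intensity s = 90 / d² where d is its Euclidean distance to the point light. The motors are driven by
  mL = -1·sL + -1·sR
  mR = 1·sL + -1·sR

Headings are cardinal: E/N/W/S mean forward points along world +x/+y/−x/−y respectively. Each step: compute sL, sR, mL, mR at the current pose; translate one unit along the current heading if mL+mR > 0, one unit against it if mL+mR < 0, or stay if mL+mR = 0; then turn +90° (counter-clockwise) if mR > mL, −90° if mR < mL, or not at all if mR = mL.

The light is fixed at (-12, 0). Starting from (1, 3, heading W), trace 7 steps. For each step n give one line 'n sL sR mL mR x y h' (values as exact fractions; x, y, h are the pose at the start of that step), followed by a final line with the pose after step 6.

n=0: pose=(1,3,W); sL=5/8, sR=1/2; mL=-9/8, mR=1/8; mL+mR=-1 → advance -1; mR−mL=5/4 → turn +1·90°
n=1: pose=(2,3,S); sL=90/293, sR=18/25; mL=-7524/7325, mR=-3024/7325; mL+mR=-36/25 → advance -1; mR−mL=180/293 → turn +1·90°
n=2: pose=(2,4,E); sL=45/137, sR=45/113; mL=-11250/15481, mR=-1080/15481; mL+mR=-90/113 → advance -1; mR−mL=90/137 → turn +1·90°
n=3: pose=(1,4,N); sL=18/25, sR=90/281; mL=-7308/7025, mR=2808/7025; mL+mR=-180/281 → advance -1; mR−mL=36/25 → turn +1·90°
n=4: pose=(1,3,W); sL=5/8, sR=1/2; mL=-9/8, mR=1/8; mL+mR=-1 → advance -1; mR−mL=5/4 → turn +1·90°
n=5: pose=(2,3,S); sL=90/293, sR=18/25; mL=-7524/7325, mR=-3024/7325; mL+mR=-36/25 → advance -1; mR−mL=180/293 → turn +1·90°
n=6: pose=(2,4,E); sL=45/137, sR=45/113; mL=-11250/15481, mR=-1080/15481; mL+mR=-90/113 → advance -1; mR−mL=90/137 → turn +1·90°

0 5/8 1/2 -9/8 1/8 1 3 W
1 90/293 18/25 -7524/7325 -3024/7325 2 3 S
2 45/137 45/113 -11250/15481 -1080/15481 2 4 E
3 18/25 90/281 -7308/7025 2808/7025 1 4 N
4 5/8 1/2 -9/8 1/8 1 3 W
5 90/293 18/25 -7524/7325 -3024/7325 2 3 S
6 45/137 45/113 -11250/15481 -1080/15481 2 4 E
final 1 4 N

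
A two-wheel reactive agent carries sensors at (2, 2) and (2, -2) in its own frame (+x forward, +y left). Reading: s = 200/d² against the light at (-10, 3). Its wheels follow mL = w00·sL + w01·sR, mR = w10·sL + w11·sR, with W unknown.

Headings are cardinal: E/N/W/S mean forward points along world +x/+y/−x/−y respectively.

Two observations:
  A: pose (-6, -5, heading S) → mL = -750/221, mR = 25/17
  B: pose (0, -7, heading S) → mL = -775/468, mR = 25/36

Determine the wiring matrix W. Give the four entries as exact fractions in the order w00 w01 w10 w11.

obs A: pose=(-6,-5,S) → sL=25/17, sR=25/13, mL=-750/221, mR=25/17
obs B: pose=(0,-7,S) → sL=25/36, sR=25/26, mL=-775/468, mR=25/36
sensor matrix S = [[25/17, 25/13], [25/36, 25/26]]; det S = 625/7956
solve [mL_A; mL_B] = S·[w00; w01] and [mR_A; mR_B] = S·[w10; w11]:
  w00 = -1, w01 = -1, w10 = 1, w11 = 0

-1 -1 1 0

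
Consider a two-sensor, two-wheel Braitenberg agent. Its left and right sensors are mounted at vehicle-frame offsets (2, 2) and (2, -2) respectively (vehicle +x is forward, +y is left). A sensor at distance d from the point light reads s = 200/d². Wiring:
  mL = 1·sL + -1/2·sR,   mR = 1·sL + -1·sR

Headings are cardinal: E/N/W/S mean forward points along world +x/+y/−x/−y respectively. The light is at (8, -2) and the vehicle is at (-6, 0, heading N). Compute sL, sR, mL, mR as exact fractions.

25/34 5/4 15/136 -35/68

left sensor world pos  = (-8, 2); dL² = 272
right sensor world pos = (-4, 2); dR² = 160
sL = 200/272 = 25/34
sR = 200/160 = 5/4
mL = 1·sL + -1/2·sR = 15/136
mR = 1·sL + -1·sR = -35/68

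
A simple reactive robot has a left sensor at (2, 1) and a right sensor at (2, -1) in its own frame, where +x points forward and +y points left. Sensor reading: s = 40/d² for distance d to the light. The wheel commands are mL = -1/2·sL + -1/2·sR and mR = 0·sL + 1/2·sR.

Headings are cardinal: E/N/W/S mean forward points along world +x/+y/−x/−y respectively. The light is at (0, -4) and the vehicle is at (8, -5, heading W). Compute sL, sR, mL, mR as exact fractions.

left sensor world pos  = (6, -6); dL² = 40
right sensor world pos = (6, -4); dR² = 36
sL = 40/40 = 1
sR = 40/36 = 10/9
mL = -1/2·sL + -1/2·sR = -19/18
mR = 0·sL + 1/2·sR = 5/9

1 10/9 -19/18 5/9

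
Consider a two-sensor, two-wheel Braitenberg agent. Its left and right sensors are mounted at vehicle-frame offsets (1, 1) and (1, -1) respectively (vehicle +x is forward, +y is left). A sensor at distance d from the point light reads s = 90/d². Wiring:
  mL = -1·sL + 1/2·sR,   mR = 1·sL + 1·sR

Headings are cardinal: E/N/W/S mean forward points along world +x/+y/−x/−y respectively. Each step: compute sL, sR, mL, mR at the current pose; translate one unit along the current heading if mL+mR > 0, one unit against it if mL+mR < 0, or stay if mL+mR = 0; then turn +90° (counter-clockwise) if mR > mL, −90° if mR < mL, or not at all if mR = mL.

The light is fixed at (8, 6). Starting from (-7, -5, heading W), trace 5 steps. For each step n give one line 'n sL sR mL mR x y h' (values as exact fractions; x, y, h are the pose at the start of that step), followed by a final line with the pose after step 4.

n=0: pose=(-7,-5,W); sL=9/40, sR=45/178; mL=-351/3560, mR=1701/3560; mL+mR=135/356 → advance +1; mR−mL=513/890 → turn +1·90°
n=1: pose=(-8,-5,S); sL=10/41, sR=90/433; mL=-2485/17753, mR=8020/17753; mL+mR=135/433 → advance +1; mR−mL=10505/17753 → turn +1·90°
n=2: pose=(-8,-6,E); sL=45/173, sR=45/197; mL=-9945/68162, mR=16650/34081; mL+mR=135/394 → advance +1; mR−mL=43245/68162 → turn +1·90°
n=3: pose=(-7,-6,N); sL=90/377, sR=90/317; mL=-11565/119509, mR=62460/119509; mL+mR=135/317 → advance +1; mR−mL=74025/119509 → turn +1·90°
n=4: pose=(-7,-5,W); sL=9/40, sR=45/178; mL=-351/3560, mR=1701/3560; mL+mR=135/356 → advance +1; mR−mL=513/890 → turn +1·90°

0 9/40 45/178 -351/3560 1701/3560 -7 -5 W
1 10/41 90/433 -2485/17753 8020/17753 -8 -5 S
2 45/173 45/197 -9945/68162 16650/34081 -8 -6 E
3 90/377 90/317 -11565/119509 62460/119509 -7 -6 N
4 9/40 45/178 -351/3560 1701/3560 -7 -5 W
final -8 -5 S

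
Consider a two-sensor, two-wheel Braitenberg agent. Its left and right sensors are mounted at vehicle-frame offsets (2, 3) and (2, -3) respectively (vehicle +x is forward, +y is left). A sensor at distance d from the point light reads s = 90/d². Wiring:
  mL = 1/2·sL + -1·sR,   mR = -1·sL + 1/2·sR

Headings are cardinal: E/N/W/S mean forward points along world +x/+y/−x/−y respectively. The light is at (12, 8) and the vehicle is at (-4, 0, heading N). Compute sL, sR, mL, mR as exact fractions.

90/397 18/41 -5301/16277 -117/16277

left sensor world pos  = (-7, 2); dL² = 397
right sensor world pos = (-1, 2); dR² = 205
sL = 90/397 = 90/397
sR = 90/205 = 18/41
mL = 1/2·sL + -1·sR = -5301/16277
mR = -1·sL + 1/2·sR = -117/16277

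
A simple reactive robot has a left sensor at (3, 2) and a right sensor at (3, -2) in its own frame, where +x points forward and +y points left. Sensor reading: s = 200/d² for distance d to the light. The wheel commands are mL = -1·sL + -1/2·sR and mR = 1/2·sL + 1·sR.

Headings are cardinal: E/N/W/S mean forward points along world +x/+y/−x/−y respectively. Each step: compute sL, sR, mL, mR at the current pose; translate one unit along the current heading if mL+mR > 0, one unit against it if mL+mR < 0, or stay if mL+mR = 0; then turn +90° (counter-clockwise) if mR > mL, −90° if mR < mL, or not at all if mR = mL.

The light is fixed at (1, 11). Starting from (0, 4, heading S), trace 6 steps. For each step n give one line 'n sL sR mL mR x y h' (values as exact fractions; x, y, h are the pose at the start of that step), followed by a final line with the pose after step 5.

0 200/101 200/109 -31900/11009 31100/11009 0 4 S
1 10 50/17 -195/17 135/17 0 5 E
2 8 200/9 -172/9 236/9 -1 5 N
3 100/37 100/17 -3550/629 4550/629 -1 6 W
4 40/13 200/89 -4860/1157 4380/1157 -2 6 S
5 50 50/9 -475/9 275/9 -2 7 E
final -3 7 N

n=0: pose=(0,4,S); sL=200/101, sR=200/109; mL=-31900/11009, mR=31100/11009; mL+mR=-800/11009 → advance -1; mR−mL=63000/11009 → turn +1·90°
n=1: pose=(0,5,E); sL=10, sR=50/17; mL=-195/17, mR=135/17; mL+mR=-60/17 → advance -1; mR−mL=330/17 → turn +1·90°
n=2: pose=(-1,5,N); sL=8, sR=200/9; mL=-172/9, mR=236/9; mL+mR=64/9 → advance +1; mR−mL=136/3 → turn +1·90°
n=3: pose=(-1,6,W); sL=100/37, sR=100/17; mL=-3550/629, mR=4550/629; mL+mR=1000/629 → advance +1; mR−mL=8100/629 → turn +1·90°
n=4: pose=(-2,6,S); sL=40/13, sR=200/89; mL=-4860/1157, mR=4380/1157; mL+mR=-480/1157 → advance -1; mR−mL=9240/1157 → turn +1·90°
n=5: pose=(-2,7,E); sL=50, sR=50/9; mL=-475/9, mR=275/9; mL+mR=-200/9 → advance -1; mR−mL=250/3 → turn +1·90°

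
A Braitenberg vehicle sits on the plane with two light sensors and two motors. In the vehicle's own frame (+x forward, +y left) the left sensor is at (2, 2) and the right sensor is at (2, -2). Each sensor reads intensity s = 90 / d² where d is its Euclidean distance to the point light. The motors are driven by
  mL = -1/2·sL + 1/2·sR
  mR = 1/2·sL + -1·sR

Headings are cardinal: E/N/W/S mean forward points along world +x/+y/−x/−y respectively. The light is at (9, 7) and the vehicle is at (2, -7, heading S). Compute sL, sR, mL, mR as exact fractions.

left sensor world pos  = (4, -9); dL² = 281
right sensor world pos = (0, -9); dR² = 337
sL = 90/281 = 90/281
sR = 90/337 = 90/337
mL = -1/2·sL + 1/2·sR = -2520/94697
mR = 1/2·sL + -1·sR = -10125/94697

90/281 90/337 -2520/94697 -10125/94697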